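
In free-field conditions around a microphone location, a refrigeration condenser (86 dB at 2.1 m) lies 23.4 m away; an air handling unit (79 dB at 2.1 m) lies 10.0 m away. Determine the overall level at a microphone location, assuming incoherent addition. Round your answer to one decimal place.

Propagate each source to the receiver with L = L_ref − 20·log₁₀(r/r_ref), then add intensities.
refrigeration condenser: 86 − 20·log₁₀(23.4/2.1) = 86 − 20.94 = 65.06 dB.
air handling unit: 79 − 20·log₁₀(10.0/2.1) = 79 − 13.56 = 65.44 dB.
Σ 10^(L/10) = 6.709e+06 → L_total = 10·log₁₀(6.709e+06) = 68.27 dB.

68.3 dB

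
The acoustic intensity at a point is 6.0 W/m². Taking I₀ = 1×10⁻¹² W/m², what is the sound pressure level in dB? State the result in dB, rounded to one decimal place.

Dividing by I₀ shifts the exponent by 12: I/I₀ = 6.0×10^12.
L = 10·(0.7782 + 12) = 127.78 dB.

127.8 dB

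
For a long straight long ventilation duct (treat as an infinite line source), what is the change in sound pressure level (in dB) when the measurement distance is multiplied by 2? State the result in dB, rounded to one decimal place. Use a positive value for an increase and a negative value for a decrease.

-3.0 dB

Line-source spreading: ΔL = −10·log₁₀(r₂/r₁).
ΔL = −10·log₁₀(2) = -3.01 dB.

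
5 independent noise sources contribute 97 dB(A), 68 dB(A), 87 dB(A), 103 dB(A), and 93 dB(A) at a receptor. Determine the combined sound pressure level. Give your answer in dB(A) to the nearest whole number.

Incoherent sources combine by intensity addition: L_total = 10·log₁₀(Σ 10^(L_i/10)).
Σ 10^(L/10) = 10^(97/10) + 10^(68/10) + 10^(87/10) + 10^(103/10) + 10^(93/10) = 2.747e+10.
L_total = 10·log₁₀(2.747e+10) = 104.39 dB(A).

104 dB(A)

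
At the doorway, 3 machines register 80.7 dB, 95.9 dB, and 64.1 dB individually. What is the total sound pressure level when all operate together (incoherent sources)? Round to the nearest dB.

For uncorrelated sources the intensities add, so convert each level to linear form, sum, and take 10·log₁₀ of the total.
Σ 10^(L/10) = 10^(80.7/10) + 10^(95.9/10) + 10^(64.1/10) = 4.011e+09.
L_total = 10·log₁₀(4.011e+09) = 96.03 dB.

96 dB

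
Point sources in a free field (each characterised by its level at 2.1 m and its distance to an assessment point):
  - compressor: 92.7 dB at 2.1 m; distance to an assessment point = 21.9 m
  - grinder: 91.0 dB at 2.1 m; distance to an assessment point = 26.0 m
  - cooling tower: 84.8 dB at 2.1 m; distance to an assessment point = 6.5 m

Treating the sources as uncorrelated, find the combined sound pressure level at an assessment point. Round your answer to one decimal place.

77.5 dB

First find each source's level at the receiver (point-source: −20·log₁₀(r/r_ref)), then combine on an intensity basis.
compressor: 92.7 − 20·log₁₀(21.9/2.1) = 92.7 − 20.36 = 72.34 dB.
grinder: 91.0 − 20·log₁₀(26.0/2.1) = 91.0 − 21.86 = 69.14 dB.
cooling tower: 84.8 − 20·log₁₀(6.5/2.1) = 84.8 − 9.81 = 74.99 dB.
Σ 10^(L/10) = 5.686e+07 → L_total = 10·log₁₀(5.686e+07) = 77.55 dB.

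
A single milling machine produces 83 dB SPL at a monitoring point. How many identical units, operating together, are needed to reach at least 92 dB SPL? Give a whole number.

8

Need L₁ + 10·log₁₀ N ≥ 92, i.e. log₁₀ N ≥ 0.90.
N ≥ 10^(9.0/10) = 7.943, so N = 8.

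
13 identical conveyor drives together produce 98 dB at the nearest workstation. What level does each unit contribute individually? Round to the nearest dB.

87 dB

13 equal contributions raise the level by 10·log₁₀ 13 = 11.139 dB, so each unit alone gives 98 − 11.139.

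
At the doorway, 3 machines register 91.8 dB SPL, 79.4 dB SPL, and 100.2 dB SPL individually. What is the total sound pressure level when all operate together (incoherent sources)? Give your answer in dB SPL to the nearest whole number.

For uncorrelated sources the intensities add, so convert each level to linear form, sum, and take 10·log₁₀ of the total.
Σ 10^(L/10) = 10^(91.8/10) + 10^(79.4/10) + 10^(100.2/10) = 1.207e+10.
L_total = 10·log₁₀(1.207e+10) = 100.82 dB SPL.

101 dB SPL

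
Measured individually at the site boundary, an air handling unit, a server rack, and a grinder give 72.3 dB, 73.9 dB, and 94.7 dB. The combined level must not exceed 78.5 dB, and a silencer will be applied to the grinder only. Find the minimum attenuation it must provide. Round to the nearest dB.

20 dB

Fixed contribution from the other sources: Σ 10^(L/10) = 10^(72.3/10) + 10^(73.9/10) = 4.153e+07 (76.18 dB).
The limit corresponds to 10^(78.5/10) = 7.079e+07; subtracting the fixed part leaves 2.927e+07 for the grinder, i.e. 74.66 dB.
Required insertion loss = 94.7 − 74.66 = 20.04 dB.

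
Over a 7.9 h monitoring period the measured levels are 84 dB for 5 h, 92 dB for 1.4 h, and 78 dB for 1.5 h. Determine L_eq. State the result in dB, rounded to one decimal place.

86.5 dB

L_eq = 10·log₁₀[(1/T)·Σ tᵢ·10^(Lᵢ/10)] with T = 7.9 h.
Σ tᵢ·10^(Lᵢ/10) = 5·10^(84/10) + 1.4·10^(92/10) + 1.5·10^(78/10) = 3.569e+09.
L_eq = 10·log₁₀(3.569e+09/7.9) = 86.55 dB.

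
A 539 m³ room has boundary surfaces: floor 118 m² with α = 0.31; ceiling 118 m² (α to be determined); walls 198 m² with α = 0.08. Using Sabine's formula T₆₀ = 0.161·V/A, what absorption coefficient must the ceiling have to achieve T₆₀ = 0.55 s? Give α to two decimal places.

0.89

Required total absorption A = 0.161·539/0.55 = 157.78 m².
Absorption from the other surfaces = 118·0.31 + 198·0.08 = 52.42 m², so the ceiling must supply 105.36 m² over 118 m².
α = 105.36/118 = 0.893.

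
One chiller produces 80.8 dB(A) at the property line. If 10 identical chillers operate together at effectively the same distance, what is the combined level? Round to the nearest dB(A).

With 10 equal, uncorrelated contributions the intensity is 10× that of one unit, giving a rise of 10·log₁₀ 10.
L_total = 80.8 + 10·log₁₀(10) = 80.8 + 10.000 = 90.80 dB(A).

91 dB(A)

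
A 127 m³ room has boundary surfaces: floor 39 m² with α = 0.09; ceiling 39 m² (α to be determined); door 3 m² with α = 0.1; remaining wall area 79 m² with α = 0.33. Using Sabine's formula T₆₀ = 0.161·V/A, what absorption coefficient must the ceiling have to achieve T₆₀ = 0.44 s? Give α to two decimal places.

A = 0.161·V/T₆₀ = 0.161·127/0.44 = 46.47 m² sabins.
Absorption from the other surfaces = 39·0.09 + 3·0.1 + 79·0.33 = 29.88 m², so the ceiling must supply 16.59 m² over 39 m².
α = 16.59/39 = 0.425.

0.43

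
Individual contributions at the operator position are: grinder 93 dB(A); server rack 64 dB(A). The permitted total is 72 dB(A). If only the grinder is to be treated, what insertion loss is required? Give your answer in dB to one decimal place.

Fixed contribution from the other source: Σ 10^(L/10) = 10^(64/10) = 2.512e+06 (64.00 dB(A)).
The limit corresponds to 10^(72/10) = 1.585e+07; subtracting the fixed part leaves 1.334e+07 for the grinder, i.e. 71.25 dB(A).
So the grinder must be reduced from 93 to 71.25 dB(A): IL = 21.75 dB.

21.7 dB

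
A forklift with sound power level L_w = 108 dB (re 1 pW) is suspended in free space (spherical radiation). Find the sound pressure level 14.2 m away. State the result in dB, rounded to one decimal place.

L_p = L_w − 10·log₁₀(4π·r²) with r = 14.2 m.
4π·r² = 2534 m², 10·log₁₀ of that is 34.038 dB.
L_p = 108 − 34.038 = 73.96 dB.

74.0 dB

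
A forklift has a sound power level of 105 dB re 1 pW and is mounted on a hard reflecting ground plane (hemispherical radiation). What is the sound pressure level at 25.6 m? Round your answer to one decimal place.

68.9 dB

L_p = L_w − 10·log₁₀(2π·r²) with r = 25.6 m.
2π·r² = 4118 m², 10·log₁₀ of that is 36.147 dB.
L_p = 105 − 36.147 = 68.85 dB.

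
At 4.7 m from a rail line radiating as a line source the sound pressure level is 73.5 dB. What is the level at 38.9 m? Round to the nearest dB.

64 dB

Cylindrical spreading from a line source gives a 10·log₁₀(r₂/r₁) drop.
L₂ = 73.5 − 10·log₁₀(38.9/4.7) = 73.5 − 9.179 = 64.32 dB.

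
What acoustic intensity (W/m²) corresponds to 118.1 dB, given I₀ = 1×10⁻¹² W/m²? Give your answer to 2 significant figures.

0.65 W/m²

I/I₀ = 10^(118.1/10) = 6.457e+11, so I = 6.457e+11 × 10⁻¹² W/m².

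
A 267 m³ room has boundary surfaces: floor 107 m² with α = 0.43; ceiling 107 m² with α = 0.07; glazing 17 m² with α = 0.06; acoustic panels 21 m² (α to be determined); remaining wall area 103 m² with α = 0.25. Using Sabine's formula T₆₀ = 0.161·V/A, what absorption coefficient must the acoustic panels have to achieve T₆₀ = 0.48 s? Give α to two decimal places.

0.44

Required total absorption A = 0.161·267/0.48 = 89.56 m².
Absorption from the other surfaces = 107·0.43 + 107·0.07 + 17·0.06 + 103·0.25 = 80.27 m², so the acoustic panels must supply 9.29 m² over 21 m².
α = 9.29/21 = 0.442.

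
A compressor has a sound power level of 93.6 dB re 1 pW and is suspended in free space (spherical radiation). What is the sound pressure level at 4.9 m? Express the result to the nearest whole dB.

L_p = L_w − 10·log₁₀(4π·r²) with r = 4.9 m.
4π·r² = 301.7 m², 10·log₁₀ of that is 24.796 dB.
L_p = 93.6 − 24.796 = 68.80 dB.

69 dB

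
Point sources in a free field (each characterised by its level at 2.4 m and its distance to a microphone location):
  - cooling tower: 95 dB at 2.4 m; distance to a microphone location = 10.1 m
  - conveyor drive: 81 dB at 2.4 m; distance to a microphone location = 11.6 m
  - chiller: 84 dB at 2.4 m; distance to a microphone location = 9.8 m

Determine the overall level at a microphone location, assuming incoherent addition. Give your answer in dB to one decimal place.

83.0 dB

Apply inverse-square spreading to bring every level to the receiver, then sum 10^(L/10).
cooling tower: 95 − 20·log₁₀(10.1/2.4) = 95 − 12.48 = 82.52 dB.
conveyor drive: 81 − 20·log₁₀(11.6/2.4) = 81 − 13.68 = 67.32 dB.
chiller: 84 − 20·log₁₀(9.8/2.4) = 84 − 12.22 = 71.78 dB.
Σ 10^(L/10) = 1.990e+08 → L_total = 10·log₁₀(1.990e+08) = 82.99 dB.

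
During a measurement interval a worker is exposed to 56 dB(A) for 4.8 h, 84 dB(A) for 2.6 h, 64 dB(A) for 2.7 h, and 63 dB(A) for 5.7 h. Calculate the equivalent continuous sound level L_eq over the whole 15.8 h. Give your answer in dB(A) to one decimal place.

76.3 dB(A)

L_eq = 10·log₁₀[(1/T)·Σ tᵢ·10^(Lᵢ/10)] with T = 15.8 h.
Σ tᵢ·10^(Lᵢ/10) = 4.8·10^(56/10) + 2.6·10^(84/10) + 2.7·10^(64/10) + 5.7·10^(63/10) = 6.732e+08.
L_eq = 10·log₁₀(6.732e+08/15.8) = 76.29 dB(A).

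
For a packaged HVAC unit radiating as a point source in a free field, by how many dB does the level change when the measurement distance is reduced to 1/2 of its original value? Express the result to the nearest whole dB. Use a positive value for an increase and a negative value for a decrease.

Point-source spreading: ΔL = −20·log₁₀(r₂/r₁).
ΔL = −20·log₁₀(0.5) = +6.02 dB.

+6 dB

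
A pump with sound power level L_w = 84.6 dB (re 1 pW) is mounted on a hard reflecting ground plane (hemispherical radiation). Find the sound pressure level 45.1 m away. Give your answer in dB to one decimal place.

The power spreads over a hemisphere of area 2π·r², so L_p = L_w − 10·log₁₀(2π·r²).
2π·r² = 1.278e+04 m², 10·log₁₀ of that is 41.065 dB.
L_p = 84.6 − 41.065 = 43.53 dB.

43.5 dB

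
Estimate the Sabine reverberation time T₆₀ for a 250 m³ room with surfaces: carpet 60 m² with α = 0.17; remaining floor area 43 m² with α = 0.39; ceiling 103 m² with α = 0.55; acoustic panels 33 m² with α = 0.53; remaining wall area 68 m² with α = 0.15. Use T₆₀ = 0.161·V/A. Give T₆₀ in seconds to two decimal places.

0.36 s

Total absorption A = 60·0.17 + 43·0.39 + 103·0.55 + 33·0.53 + 68·0.15 = 111.31 m² sabins.
T₆₀ = 0.161 × 250 / 111.31 = 0.362 s.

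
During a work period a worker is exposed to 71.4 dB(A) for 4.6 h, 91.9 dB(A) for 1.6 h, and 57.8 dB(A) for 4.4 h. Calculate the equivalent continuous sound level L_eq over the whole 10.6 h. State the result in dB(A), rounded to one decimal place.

83.8 dB(A)

Weight each interval's intensity by its duration and average over T = 10.6 h:
Σ tᵢ·10^(Lᵢ/10) = 4.6·10^(71.4/10) + 1.6·10^(91.9/10) + 4.4·10^(57.8/10) = 2.544e+09.
L_eq = 10·log₁₀(2.544e+09/10.6) = 83.80 dB(A).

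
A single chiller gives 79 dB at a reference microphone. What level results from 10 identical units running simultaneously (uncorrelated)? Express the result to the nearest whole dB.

L_total = L₁ + 10·log₁₀ N for N identical incoherent sources.
L_total = 79 + 10·log₁₀(10) = 79 + 10.000 = 89.00 dB.

89 dB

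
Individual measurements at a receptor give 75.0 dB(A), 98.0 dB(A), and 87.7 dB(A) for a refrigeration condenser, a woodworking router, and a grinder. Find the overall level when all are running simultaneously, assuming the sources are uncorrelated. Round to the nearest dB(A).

98 dB(A)

For uncorrelated sources the intensities add, so convert each level to linear form, sum, and take 10·log₁₀ of the total.
Σ 10^(L/10) = 10^(75.0/10) + 10^(98.0/10) + 10^(87.7/10) = 6.930e+09.
L_total = 10·log₁₀(6.930e+09) = 98.41 dB(A).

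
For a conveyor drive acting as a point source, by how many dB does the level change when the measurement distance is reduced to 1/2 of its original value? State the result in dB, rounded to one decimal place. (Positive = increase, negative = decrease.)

Point-source spreading: ΔL = −20·log₁₀(r₂/r₁).
ΔL = −20·log₁₀(0.5) = +6.02 dB.

+6.0 dB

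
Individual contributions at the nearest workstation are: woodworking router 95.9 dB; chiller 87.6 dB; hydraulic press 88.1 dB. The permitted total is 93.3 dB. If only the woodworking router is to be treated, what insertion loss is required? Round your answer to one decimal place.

Fixed contribution from the other sources: Σ 10^(L/10) = 10^(87.6/10) + 10^(88.1/10) = 1.221e+09 (90.87 dB).
To meet 93.3 dB overall, the treated woodworking router may contribute at most 10^(93.3/10) − 1.221e+09 = 9.169e+08, i.e. 89.62 dB.
So the woodworking router must be reduced from 95.9 to 89.62 dB: IL = 6.28 dB.

6.3 dB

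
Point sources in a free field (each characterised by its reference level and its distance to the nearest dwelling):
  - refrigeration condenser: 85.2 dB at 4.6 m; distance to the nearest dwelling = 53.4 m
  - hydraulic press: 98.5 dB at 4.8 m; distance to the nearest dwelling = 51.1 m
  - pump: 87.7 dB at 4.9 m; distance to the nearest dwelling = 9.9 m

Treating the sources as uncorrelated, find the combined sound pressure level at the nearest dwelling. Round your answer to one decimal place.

83.2 dB

Propagate each source to the receiver with L = L_ref − 20·log₁₀(r/r_ref), then add intensities.
refrigeration condenser: 85.2 − 20·log₁₀(53.4/4.6) = 85.2 − 21.30 = 63.90 dB.
hydraulic press: 98.5 − 20·log₁₀(51.1/4.8) = 98.5 − 20.54 = 77.96 dB.
pump: 87.7 − 20·log₁₀(9.9/4.9) = 87.7 − 6.11 = 81.59 dB.
Σ 10^(L/10) = 2.092e+08 → L_total = 10·log₁₀(2.092e+08) = 83.21 dB.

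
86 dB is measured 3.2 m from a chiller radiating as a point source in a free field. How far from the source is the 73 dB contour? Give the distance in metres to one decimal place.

Point-source spreading drops the level by 20·log₁₀(r₂/r₁); inverting, r₂/r₁ = 10^(ΔL/20).
r₂ = 3.2·10^((86−73)/20) = 3.2·10^(13.0/20) = 14.29 m.

14.3 m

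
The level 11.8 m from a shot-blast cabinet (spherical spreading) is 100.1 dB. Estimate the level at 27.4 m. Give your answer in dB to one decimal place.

For a point source, L₂ = L₁ − 20·log₁₀(r₂/r₁).
L₂ = 100.1 − 20·log₁₀(27.4/11.8) = 100.1 − 7.317 = 92.78 dB.

92.8 dB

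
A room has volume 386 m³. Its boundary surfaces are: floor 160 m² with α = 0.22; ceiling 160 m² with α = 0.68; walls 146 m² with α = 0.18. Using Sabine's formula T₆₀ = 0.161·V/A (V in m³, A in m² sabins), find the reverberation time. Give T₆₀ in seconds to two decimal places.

0.36 s

Total absorption A = 160·0.22 + 160·0.68 + 146·0.18 = 170.28 m² sabins.
T₆₀ = 0.161 × 386 / 170.28 = 0.365 s.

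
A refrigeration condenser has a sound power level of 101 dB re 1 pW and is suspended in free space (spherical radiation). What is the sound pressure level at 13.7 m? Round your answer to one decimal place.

Free-field spherical radiation: L_p = L_w − 10·log₁₀(4π·r²), r = 13.7 m.
4π·r² = 2359 m², 10·log₁₀ of that is 33.727 dB.
L_p = 101 − 33.727 = 67.27 dB.

67.3 dB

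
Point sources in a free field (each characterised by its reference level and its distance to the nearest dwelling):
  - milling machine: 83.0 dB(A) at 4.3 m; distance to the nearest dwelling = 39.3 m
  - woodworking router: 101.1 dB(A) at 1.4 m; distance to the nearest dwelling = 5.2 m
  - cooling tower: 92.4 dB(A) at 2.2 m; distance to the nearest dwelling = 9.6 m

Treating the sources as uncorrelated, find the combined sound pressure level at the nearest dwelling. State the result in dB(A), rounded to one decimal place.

Propagate each source to the receiver with L = L_ref − 20·log₁₀(r/r_ref), then add intensities.
milling machine: 83.0 − 20·log₁₀(39.3/4.3) = 83.0 − 19.22 = 63.78 dB(A).
woodworking router: 101.1 − 20·log₁₀(5.2/1.4) = 101.1 − 11.40 = 89.70 dB(A).
cooling tower: 92.4 − 20·log₁₀(9.6/2.2) = 92.4 − 12.80 = 79.60 dB(A).
Σ 10^(L/10) = 1.027e+09 → L_total = 10·log₁₀(1.027e+09) = 90.12 dB(A).

90.1 dB(A)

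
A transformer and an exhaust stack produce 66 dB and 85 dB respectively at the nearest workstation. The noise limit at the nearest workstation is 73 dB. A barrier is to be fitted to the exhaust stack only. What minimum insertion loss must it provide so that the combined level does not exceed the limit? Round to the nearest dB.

Fixed contribution from the other source: Σ 10^(L/10) = 10^(66/10) = 3.981e+06 (66.00 dB).
The limit corresponds to 10^(73/10) = 1.995e+07; subtracting the fixed part leaves 1.597e+07 for the exhaust stack, i.e. 72.03 dB.
So the exhaust stack must be reduced from 85 to 72.03 dB: IL = 12.97 dB.

13 dB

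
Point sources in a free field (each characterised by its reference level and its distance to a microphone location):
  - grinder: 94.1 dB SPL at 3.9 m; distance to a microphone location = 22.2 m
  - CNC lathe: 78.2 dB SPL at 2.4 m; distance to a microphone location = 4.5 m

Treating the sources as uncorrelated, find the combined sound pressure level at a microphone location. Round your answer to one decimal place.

79.9 dB SPL

First find each source's level at the receiver (point-source: −20·log₁₀(r/r_ref)), then combine on an intensity basis.
grinder: 94.1 − 20·log₁₀(22.2/3.9) = 94.1 − 15.11 = 78.99 dB SPL.
CNC lathe: 78.2 − 20·log₁₀(4.5/2.4) = 78.2 − 5.46 = 72.74 dB SPL.
Σ 10^(L/10) = 9.812e+07 → L_total = 10·log₁₀(9.812e+07) = 79.92 dB SPL.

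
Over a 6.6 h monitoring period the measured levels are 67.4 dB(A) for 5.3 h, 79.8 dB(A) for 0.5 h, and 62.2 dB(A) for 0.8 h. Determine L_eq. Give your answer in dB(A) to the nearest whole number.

71 dB(A)

L_eq = 10·log₁₀[(1/T)·Σ tᵢ·10^(Lᵢ/10)] with T = 6.6 h.
Σ tᵢ·10^(Lᵢ/10) = 5.3·10^(67.4/10) + 0.5·10^(79.8/10) + 0.8·10^(62.2/10) = 7.820e+07.
L_eq = 10·log₁₀(7.820e+07/6.6) = 70.74 dB(A).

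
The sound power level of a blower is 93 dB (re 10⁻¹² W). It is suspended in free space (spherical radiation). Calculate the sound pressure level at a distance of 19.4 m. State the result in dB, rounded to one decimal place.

The power spreads over a sphere of area 4π·r², so L_p = L_w − 10·log₁₀(4π·r²).
4π·r² = 4729 m², 10·log₁₀ of that is 36.748 dB.
L_p = 93 − 36.748 = 56.25 dB.

56.3 dB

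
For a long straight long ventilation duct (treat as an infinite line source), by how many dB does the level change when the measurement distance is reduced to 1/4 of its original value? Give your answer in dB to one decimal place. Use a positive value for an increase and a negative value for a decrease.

A line source loses 3 dB per doubling of distance; generally ΔL = −10·log₁₀(r₂/r₁).
ΔL = −10·log₁₀(0.25) = +6.02 dB.

+6.0 dB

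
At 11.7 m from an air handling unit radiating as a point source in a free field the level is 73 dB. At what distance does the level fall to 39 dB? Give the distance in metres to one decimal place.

586.4 m

For a point source L₁ − L₂ = 20·log₁₀(r₂/r₁), so r₂ = r₁·10^((L₁−L₂)/20).
r₂ = 11.7·10^((73−39)/20) = 11.7·10^(34.0/20) = 586.39 m.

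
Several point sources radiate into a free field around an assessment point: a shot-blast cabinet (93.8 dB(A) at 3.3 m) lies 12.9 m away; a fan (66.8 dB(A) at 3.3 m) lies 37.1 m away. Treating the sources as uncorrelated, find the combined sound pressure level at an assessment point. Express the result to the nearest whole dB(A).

82 dB(A)

Apply inverse-square spreading to bring every level to the receiver, then sum 10^(L/10).
shot-blast cabinet: 93.8 − 20·log₁₀(12.9/3.3) = 93.8 − 11.84 = 81.96 dB(A).
fan: 66.8 − 20·log₁₀(37.1/3.3) = 66.8 − 21.02 = 45.78 dB(A).
Σ 10^(L/10) = 1.570e+08 → L_total = 10·log₁₀(1.570e+08) = 81.96 dB(A).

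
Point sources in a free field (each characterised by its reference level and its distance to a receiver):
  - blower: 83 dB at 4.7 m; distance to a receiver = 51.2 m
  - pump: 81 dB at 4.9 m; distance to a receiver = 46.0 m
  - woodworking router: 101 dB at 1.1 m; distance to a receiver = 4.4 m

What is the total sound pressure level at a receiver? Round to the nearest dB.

First find each source's level at the receiver (point-source: −20·log₁₀(r/r_ref)), then combine on an intensity basis.
blower: 83 − 20·log₁₀(51.2/4.7) = 83 − 20.74 = 62.26 dB.
pump: 81 − 20·log₁₀(46.0/4.9) = 81 − 19.45 = 61.55 dB.
woodworking router: 101 − 20·log₁₀(4.4/1.1) = 101 − 12.04 = 88.96 dB.
Σ 10^(L/10) = 7.899e+08 → L_total = 10·log₁₀(7.899e+08) = 88.98 dB.

89 dB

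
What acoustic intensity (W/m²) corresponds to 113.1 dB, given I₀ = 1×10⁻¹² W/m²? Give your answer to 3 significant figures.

0.204 W/m²

L = 10·log₁₀(I/I₀) ⇒ I = I₀·10^(L/10) = 10⁻¹² × 10^11.31.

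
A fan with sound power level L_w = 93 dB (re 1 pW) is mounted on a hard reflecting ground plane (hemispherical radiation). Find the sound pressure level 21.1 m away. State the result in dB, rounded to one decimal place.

58.5 dB

The power spreads over a hemisphere of area 2π·r², so L_p = L_w − 10·log₁₀(2π·r²).
2π·r² = 2797 m², 10·log₁₀ of that is 34.467 dB.
L_p = 93 − 34.467 = 58.53 dB.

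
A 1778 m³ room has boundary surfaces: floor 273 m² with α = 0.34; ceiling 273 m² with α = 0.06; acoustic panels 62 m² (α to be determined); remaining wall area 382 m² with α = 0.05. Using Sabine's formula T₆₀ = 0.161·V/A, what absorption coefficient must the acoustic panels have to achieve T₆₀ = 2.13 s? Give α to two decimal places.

From T₆₀ = 0.161·V/A, the target T₆₀ = 2.13 s needs A = 0.161·1778/2.13 = 134.39 m².
Absorption from the other surfaces = 273·0.34 + 273·0.06 + 382·0.05 = 128.30 m², so the acoustic panels must supply 6.09 m² over 62 m².
α = 6.09/62 = 0.098.

0.10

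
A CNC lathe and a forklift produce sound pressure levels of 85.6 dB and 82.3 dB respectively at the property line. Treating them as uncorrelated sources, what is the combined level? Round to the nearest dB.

Incoherent sources combine by intensity addition: L_total = 10·log₁₀(Σ 10^(L_i/10)).
Σ 10^(L/10) = 10^(85.6/10) + 10^(82.3/10) = 5.329e+08.
L_total = 10·log₁₀(5.329e+08) = 87.27 dB.

87 dB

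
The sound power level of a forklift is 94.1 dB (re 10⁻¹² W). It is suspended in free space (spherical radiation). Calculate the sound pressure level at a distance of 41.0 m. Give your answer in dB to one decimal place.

50.9 dB

Free-field spherical radiation: L_p = L_w − 10·log₁₀(4π·r²), r = 41.0 m.
4π·r² = 2.112e+04 m², 10·log₁₀ of that is 43.248 dB.
L_p = 94.1 − 43.248 = 50.85 dB.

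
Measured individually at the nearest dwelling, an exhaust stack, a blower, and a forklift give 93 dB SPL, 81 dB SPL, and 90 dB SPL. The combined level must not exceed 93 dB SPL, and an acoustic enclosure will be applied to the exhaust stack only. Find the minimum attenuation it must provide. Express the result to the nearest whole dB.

4 dB

Fixed contribution from the other sources: Σ 10^(L/10) = 10^(81/10) + 10^(90/10) = 1.126e+09 (90.51 dB SPL).
The limit corresponds to 10^(93/10) = 1.995e+09; subtracting the fixed part leaves 8.694e+08 for the exhaust stack, i.e. 89.39 dB SPL.
So the exhaust stack must be reduced from 93 to 89.39 dB SPL: IL = 3.61 dB.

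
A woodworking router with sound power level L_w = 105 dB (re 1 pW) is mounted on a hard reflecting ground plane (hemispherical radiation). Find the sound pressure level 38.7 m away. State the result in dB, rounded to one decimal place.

65.3 dB

The power spreads over a hemisphere of area 2π·r², so L_p = L_w − 10·log₁₀(2π·r²).
2π·r² = 9410 m², 10·log₁₀ of that is 39.736 dB.
L_p = 105 − 39.736 = 65.26 dB.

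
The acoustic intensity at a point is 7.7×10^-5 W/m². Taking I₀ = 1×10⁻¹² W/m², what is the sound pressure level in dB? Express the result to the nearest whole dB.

L = 10·log₁₀(I/I₀) = 10·log₁₀(7.7×10^-5/10⁻¹²) = 10·log₁₀(7.7×10^7).
L = 10·(0.8865 + 7) = 78.86 dB.

79 dB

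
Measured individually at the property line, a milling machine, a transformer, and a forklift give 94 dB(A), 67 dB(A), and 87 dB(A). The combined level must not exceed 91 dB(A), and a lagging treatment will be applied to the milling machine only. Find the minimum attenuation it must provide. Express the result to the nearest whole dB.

Fixed contribution from the other sources: Σ 10^(L/10) = 10^(67/10) + 10^(87/10) = 5.062e+08 (87.04 dB(A)).
To meet 91 dB(A) overall, the treated milling machine may contribute at most 10^(91/10) − 5.062e+08 = 7.527e+08, i.e. 88.77 dB(A).
So the milling machine must be reduced from 94 to 88.77 dB(A): IL = 5.23 dB.

5 dB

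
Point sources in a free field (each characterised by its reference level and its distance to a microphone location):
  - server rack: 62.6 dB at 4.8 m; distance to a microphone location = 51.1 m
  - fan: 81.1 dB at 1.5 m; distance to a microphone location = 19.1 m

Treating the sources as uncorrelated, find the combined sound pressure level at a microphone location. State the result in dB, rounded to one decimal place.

59.1 dB

Apply inverse-square spreading to bring every level to the receiver, then sum 10^(L/10).
server rack: 62.6 − 20·log₁₀(51.1/4.8) = 62.6 − 20.54 = 42.06 dB.
fan: 81.1 − 20·log₁₀(19.1/1.5) = 81.1 − 22.10 = 59.00 dB.
Σ 10^(L/10) = 8.106e+05 → L_total = 10·log₁₀(8.106e+05) = 59.09 dB.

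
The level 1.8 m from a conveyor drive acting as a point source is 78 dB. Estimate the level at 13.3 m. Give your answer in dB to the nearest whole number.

61 dB

Spherical spreading from a point source gives a 20·log₁₀(r₂/r₁) drop.
L₂ = 78 − 20·log₁₀(13.3/1.8) = 78 − 17.372 = 60.63 dB.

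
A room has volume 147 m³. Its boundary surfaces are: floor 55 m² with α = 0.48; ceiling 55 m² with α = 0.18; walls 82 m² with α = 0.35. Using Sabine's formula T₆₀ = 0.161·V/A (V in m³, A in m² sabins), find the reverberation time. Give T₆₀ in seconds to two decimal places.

Total absorption A = 55·0.48 + 55·0.18 + 82·0.35 = 65.00 m² sabins.
T₆₀ = 0.161 × 147 / 65.00 = 0.364 s.

0.36 s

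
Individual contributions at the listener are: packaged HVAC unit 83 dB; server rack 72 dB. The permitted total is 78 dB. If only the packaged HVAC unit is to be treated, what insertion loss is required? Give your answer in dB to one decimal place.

Fixed contribution from the other source: Σ 10^(L/10) = 10^(72/10) = 1.585e+07 (72.00 dB).
The limit corresponds to 10^(78/10) = 6.310e+07; subtracting the fixed part leaves 4.725e+07 for the packaged HVAC unit, i.e. 76.74 dB.
So the packaged HVAC unit must be reduced from 83 to 76.74 dB: IL = 6.26 dB.

6.3 dB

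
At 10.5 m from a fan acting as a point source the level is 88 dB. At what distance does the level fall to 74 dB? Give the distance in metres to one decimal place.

For a point source L₁ − L₂ = 20·log₁₀(r₂/r₁), so r₂ = r₁·10^((L₁−L₂)/20).
r₂ = 10.5·10^((88−74)/20) = 10.5·10^(14.0/20) = 52.62 m.

52.6 m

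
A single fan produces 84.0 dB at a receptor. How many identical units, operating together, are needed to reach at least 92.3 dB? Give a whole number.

N identical sources give L₁ + 10·log₁₀ N, so require 10·log₁₀ N ≥ 92.3 − 84.0 = 8.3 dB.
N ≥ 10^(8.3/10) = 6.761, so N = 7.

7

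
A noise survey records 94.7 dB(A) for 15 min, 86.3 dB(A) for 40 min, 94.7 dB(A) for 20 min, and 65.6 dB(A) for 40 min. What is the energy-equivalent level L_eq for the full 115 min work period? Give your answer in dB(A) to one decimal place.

90.2 dB(A)

The energy average is taken in the linear domain: L_eq = 10·log₁₀[(Σ tᵢ·10^(Lᵢ/10))/T], T = 115 min.
Σ tᵢ·10^(Lᵢ/10) = 15·10^(94.7/10) + 40·10^(86.3/10) + 20·10^(94.7/10) + 40·10^(65.6/10) = 1.205e+11.
L_eq = 10·log₁₀(1.205e+11/115) = 90.20 dB(A).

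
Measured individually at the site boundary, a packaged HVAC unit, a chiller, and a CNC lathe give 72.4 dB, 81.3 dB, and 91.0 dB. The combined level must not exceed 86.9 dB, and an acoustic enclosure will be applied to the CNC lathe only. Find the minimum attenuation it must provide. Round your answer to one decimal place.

Everything except the CNC lathe sums to 10^(72.4/10) + 10^(81.3/10) = 1.523e+08 in linear terms, 81.83 dB.
The limit corresponds to 10^(86.9/10) = 4.898e+08; subtracting the fixed part leaves 3.375e+08 for the CNC lathe, i.e. 85.28 dB.
So the CNC lathe must be reduced from 91.0 to 85.28 dB: IL = 5.72 dB.

5.7 dB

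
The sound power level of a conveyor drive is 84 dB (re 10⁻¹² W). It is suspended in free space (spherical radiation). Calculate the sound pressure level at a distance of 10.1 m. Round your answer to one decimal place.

L_p = L_w − 10·log₁₀(4π·r²) with r = 10.1 m.
4π·r² = 1282 m², 10·log₁₀ of that is 31.079 dB.
L_p = 84 − 31.079 = 52.92 dB.

52.9 dB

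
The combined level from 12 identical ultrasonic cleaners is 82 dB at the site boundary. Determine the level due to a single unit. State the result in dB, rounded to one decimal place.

Dividing the total intensity by 12 lowers the level by 10·log₁₀ 12 = 10.792 dB: L₁ = 82 − 10.792.

71.2 dB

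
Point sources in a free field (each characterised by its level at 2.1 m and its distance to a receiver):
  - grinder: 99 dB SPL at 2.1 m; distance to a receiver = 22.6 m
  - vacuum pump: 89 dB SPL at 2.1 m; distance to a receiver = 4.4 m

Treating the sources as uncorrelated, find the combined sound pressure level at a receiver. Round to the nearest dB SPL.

First find each source's level at the receiver (point-source: −20·log₁₀(r/r_ref)), then combine on an intensity basis.
grinder: 99 − 20·log₁₀(22.6/2.1) = 99 − 20.64 = 78.36 dB SPL.
vacuum pump: 89 − 20·log₁₀(4.4/2.1) = 89 − 6.42 = 82.58 dB SPL.
Σ 10^(L/10) = 2.495e+08 → L_total = 10·log₁₀(2.495e+08) = 83.97 dB SPL.

84 dB SPL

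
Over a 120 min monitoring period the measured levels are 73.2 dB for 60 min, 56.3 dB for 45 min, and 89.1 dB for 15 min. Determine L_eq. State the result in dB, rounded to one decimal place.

Weight each interval's intensity by its duration and average over T = 120 min:
Σ tᵢ·10^(Lᵢ/10) = 60·10^(73.2/10) + 45·10^(56.3/10) + 15·10^(89.1/10) = 1.347e+10.
L_eq = 10·log₁₀(1.347e+10/120) = 80.50 dB.

80.5 dB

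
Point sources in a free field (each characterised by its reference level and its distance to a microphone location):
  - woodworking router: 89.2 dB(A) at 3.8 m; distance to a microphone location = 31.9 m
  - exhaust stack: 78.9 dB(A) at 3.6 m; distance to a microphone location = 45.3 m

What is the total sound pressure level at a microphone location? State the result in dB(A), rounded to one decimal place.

Apply inverse-square spreading to bring every level to the receiver, then sum 10^(L/10).
woodworking router: 89.2 − 20·log₁₀(31.9/3.8) = 89.2 − 18.48 = 70.72 dB(A).
exhaust stack: 78.9 − 20·log₁₀(45.3/3.6) = 78.9 − 22.00 = 56.90 dB(A).
Σ 10^(L/10) = 1.229e+07 → L_total = 10·log₁₀(1.229e+07) = 70.90 dB(A).

70.9 dB(A)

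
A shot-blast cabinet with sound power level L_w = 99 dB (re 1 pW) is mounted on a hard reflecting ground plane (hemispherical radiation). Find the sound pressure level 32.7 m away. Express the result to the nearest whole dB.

The power spreads over a hemisphere of area 2π·r², so L_p = L_w − 10·log₁₀(2π·r²).
2π·r² = 6719 m², 10·log₁₀ of that is 38.273 dB.
L_p = 99 − 38.273 = 60.73 dB.

61 dB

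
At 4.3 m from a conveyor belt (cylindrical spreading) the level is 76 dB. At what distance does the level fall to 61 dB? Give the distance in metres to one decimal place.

For a line source L₁ − L₂ = 10·log₁₀(r₂/r₁), so r₂ = r₁·10^((L₁−L₂)/10).
r₂ = 4.3·10^((76−61)/10) = 4.3·10^(15.0/10) = 135.98 m.

136.0 m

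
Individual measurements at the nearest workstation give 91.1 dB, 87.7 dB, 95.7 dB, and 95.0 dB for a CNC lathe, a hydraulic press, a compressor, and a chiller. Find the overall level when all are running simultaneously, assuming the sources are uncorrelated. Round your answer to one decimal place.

99.4 dB

Incoherent sources combine by intensity addition: L_total = 10·log₁₀(Σ 10^(L_i/10)).
Σ 10^(L/10) = 10^(91.1/10) + 10^(87.7/10) + 10^(95.7/10) + 10^(95.0/10) = 8.755e+09.
L_total = 10·log₁₀(8.755e+09) = 99.42 dB.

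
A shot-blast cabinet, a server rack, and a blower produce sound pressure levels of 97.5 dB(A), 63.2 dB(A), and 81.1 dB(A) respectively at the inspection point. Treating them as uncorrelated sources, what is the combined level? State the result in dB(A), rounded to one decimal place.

For uncorrelated sources the intensities add, so convert each level to linear form, sum, and take 10·log₁₀ of the total.
Σ 10^(L/10) = 10^(97.5/10) + 10^(63.2/10) + 10^(81.1/10) = 5.754e+09.
L_total = 10·log₁₀(5.754e+09) = 97.60 dB(A).

97.6 dB(A)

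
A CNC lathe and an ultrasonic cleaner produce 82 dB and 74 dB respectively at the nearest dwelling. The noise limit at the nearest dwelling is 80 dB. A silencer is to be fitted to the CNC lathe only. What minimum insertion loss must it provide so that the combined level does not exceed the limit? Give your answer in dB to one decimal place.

3.3 dB

The untreated sources together contribute 10^(74/10) = 2.512e+07, i.e. 74.00 dB.
The limit corresponds to 10^(80/10) = 1.000e+08; subtracting the fixed part leaves 7.488e+07 for the CNC lathe, i.e. 78.74 dB.
Required insertion loss = 82 − 78.74 = 3.26 dB.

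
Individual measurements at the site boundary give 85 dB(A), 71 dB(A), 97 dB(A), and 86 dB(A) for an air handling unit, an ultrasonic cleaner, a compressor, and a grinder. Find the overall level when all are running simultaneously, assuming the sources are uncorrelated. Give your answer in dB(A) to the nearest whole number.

Incoherent sources combine by intensity addition: L_total = 10·log₁₀(Σ 10^(L_i/10)).
Σ 10^(L/10) = 10^(85/10) + 10^(71/10) + 10^(97/10) + 10^(86/10) = 5.739e+09.
L_total = 10·log₁₀(5.739e+09) = 97.59 dB(A).

98 dB(A)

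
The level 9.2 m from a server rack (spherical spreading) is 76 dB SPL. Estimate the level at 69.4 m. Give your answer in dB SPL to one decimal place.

58.4 dB SPL

Spherical spreading from a point source gives a 20·log₁₀(r₂/r₁) drop.
L₂ = 76 − 20·log₁₀(69.4/9.2) = 76 − 17.551 = 58.45 dB SPL.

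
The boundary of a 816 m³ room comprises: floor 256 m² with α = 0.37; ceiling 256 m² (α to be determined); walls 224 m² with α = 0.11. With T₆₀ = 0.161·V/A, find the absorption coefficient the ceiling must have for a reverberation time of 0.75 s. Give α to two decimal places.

A = 0.161·V/T₆₀ = 0.161·816/0.75 = 175.17 m² sabins.
Absorption from the other surfaces = 256·0.37 + 224·0.11 = 119.36 m², so the ceiling must supply 55.81 m² over 256 m².
α = 55.81/256 = 0.218.

0.22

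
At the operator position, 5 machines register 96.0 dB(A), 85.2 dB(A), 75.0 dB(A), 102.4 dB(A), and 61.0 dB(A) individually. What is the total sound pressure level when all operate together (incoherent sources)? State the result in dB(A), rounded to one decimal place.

For uncorrelated sources the intensities add, so convert each level to linear form, sum, and take 10·log₁₀ of the total.
Σ 10^(L/10) = 10^(96.0/10) + 10^(85.2/10) + 10^(75.0/10) + 10^(102.4/10) + 10^(61.0/10) = 2.172e+10.
L_total = 10·log₁₀(2.172e+10) = 103.37 dB(A).

103.4 dB(A)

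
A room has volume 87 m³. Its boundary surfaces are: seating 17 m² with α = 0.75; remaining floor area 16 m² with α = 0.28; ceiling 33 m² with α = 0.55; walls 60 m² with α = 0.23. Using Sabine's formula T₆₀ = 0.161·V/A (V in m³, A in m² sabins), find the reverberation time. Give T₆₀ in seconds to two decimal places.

Total absorption A = 17·0.75 + 16·0.28 + 33·0.55 + 60·0.23 = 49.18 m² sabins.
T₆₀ = 0.161 × 87 / 49.18 = 0.285 s.

0.28 s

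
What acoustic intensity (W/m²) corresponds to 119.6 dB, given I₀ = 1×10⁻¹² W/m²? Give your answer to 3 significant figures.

0.912 W/m²

I = I₀·10^(L/10) = 10⁻¹² × 10^(119.6/10) = 10^(-0.040).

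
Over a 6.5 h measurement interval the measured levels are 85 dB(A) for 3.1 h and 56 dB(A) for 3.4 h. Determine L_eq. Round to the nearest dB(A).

82 dB(A)

Weight each interval's intensity by its duration and average over T = 6.5 h:
Σ tᵢ·10^(Lᵢ/10) = 3.1·10^(85/10) + 3.4·10^(56/10) = 9.817e+08.
L_eq = 10·log₁₀(9.817e+08/6.5) = 81.79 dB(A).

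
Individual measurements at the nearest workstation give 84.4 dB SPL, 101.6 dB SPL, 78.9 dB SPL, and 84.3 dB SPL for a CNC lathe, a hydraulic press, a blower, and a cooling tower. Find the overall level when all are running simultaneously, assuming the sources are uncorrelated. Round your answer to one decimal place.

Incoherent sources combine by intensity addition: L_total = 10·log₁₀(Σ 10^(L_i/10)).
Σ 10^(L/10) = 10^(84.4/10) + 10^(101.6/10) + 10^(78.9/10) + 10^(84.3/10) = 1.508e+10.
L_total = 10·log₁₀(1.508e+10) = 101.78 dB SPL.

101.8 dB SPL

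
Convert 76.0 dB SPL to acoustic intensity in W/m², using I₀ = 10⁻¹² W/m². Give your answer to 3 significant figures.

3.98e-05 W/m²

I/I₀ = 10^(76.0/10) = 3.981e+07, so I = 3.981e+07 × 10⁻¹² W/m².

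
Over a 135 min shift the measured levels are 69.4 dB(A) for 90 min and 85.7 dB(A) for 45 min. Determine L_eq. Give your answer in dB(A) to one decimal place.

The energy average is taken in the linear domain: L_eq = 10·log₁₀[(Σ tᵢ·10^(Lᵢ/10))/T], T = 135 min.
Σ tᵢ·10^(Lᵢ/10) = 90·10^(69.4/10) + 45·10^(85.7/10) = 1.750e+10.
L_eq = 10·log₁₀(1.750e+10/135) = 81.13 dB(A).

81.1 dB(A)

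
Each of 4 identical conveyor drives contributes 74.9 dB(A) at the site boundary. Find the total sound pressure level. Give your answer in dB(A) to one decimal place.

With 4 equal, uncorrelated contributions the intensity is 4× that of one unit, giving a rise of 10·log₁₀ 4.
L_total = 74.9 + 10·log₁₀(4) = 74.9 + 6.021 = 80.92 dB(A).

80.9 dB(A)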